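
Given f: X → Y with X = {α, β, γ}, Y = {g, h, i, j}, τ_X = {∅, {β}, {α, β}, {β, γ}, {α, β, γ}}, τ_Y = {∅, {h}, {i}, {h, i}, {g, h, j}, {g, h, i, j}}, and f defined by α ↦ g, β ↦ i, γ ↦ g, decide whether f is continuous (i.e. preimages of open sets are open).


f is NOT continuous.

Compute f^{-1}(U) for each U ∈ τ_Y:
  U = ∅: f^{-1}(U) = ∅ ∈ τ_X ✓.
  U = {h}: f^{-1}(U) = ∅ ∈ τ_X ✓.
  U = {i}: f^{-1}(U) = {β} ∈ τ_X ✓.
  U = {h, i}: f^{-1}(U) = {β} ∈ τ_X ✓.
  U = {g, h, j}: f^{-1}(U) = {α, γ} ∉ τ_X ✗.
  U = {g, h, i, j}: f^{-1}(U) = {α, β, γ} ∈ τ_X ✓.
Found U = {g, h, j} with f^{-1}(U) = {α, γ} not in τ_X. Therefore f is NOT continuous.


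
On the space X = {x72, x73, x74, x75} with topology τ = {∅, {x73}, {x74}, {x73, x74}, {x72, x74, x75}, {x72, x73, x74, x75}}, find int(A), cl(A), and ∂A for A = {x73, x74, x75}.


int(A) = {x73, x74}, cl(A) = {x72, x73, x74, x75}, ∂A = {x72, x75}.

Closed sets in (X, τ) are complements of opens:
  closed(X, τ) = {∅, {x73}, {x72, x75}, {x72, x73, x75}, {x72, x74, x75}, {x72, x73, x74, x75}}.
int(A) = ⋃ {U ∈ τ : U ⊆ A}. Opens contained in A: ∅, {x73}, {x74}, {x73, x74}.
Taking the union of these: int(A) = {x73, x74}.
cl(A) = ⋂ {C closed : A ⊆ C}. Closed sets containing A: {x72, x73, x74, x75}.
Intersecting these: cl(A) = {x72, x73, x74, x75}.
∂A = cl(A) ∖ int(A) = {x72, x73, x74, x75} ∖ {x73, x74} = {x72, x75}.


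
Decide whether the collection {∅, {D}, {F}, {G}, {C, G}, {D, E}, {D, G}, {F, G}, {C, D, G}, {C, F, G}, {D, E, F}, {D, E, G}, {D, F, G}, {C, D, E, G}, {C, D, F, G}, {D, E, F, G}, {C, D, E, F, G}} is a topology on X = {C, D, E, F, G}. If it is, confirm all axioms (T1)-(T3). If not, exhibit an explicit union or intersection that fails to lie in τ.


τ is NOT a topology on X.

Axiom (T1): ∅ ∈ τ? Yes; X ∈ τ? Yes.
Axiom (T2/T3): check pairwise unions and intersections of members of τ.
Counterexample for (T2): {D} ∪ {F} = {D, F} ∉ τ. Therefore τ is NOT a topology.


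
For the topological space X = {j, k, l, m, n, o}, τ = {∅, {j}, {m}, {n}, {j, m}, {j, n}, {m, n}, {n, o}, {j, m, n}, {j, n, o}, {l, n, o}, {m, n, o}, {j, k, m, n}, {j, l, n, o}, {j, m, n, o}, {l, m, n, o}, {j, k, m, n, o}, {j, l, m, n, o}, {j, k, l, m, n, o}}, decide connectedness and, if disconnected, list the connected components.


(X, τ) is connected.

Find clopen sets (U ∈ τ with X ∖ U ∈ τ):
  U = ∅, X ∖ U = {j, k, l, m, n, o} — both open, so U is clopen.
  U = {j, k, l, m, n, o}, X ∖ U = ∅ — both open, so U is clopen.
Only trivial clopens (∅ and X) exist, so (X, τ) is connected.
Compute connected components by grouping points that agree on all clopens:
  component: {j, k, l, m, n, o}


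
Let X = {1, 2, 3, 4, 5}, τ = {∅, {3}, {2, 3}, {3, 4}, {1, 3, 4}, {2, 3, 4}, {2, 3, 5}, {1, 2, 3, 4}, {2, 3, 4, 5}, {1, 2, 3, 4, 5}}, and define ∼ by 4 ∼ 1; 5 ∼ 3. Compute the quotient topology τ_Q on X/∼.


X/∼ = {[1=4], [2], [3=5]}; |τ_Q| = 3.

Equivalence classes: [1=4], [2], [3=5].
Quotient map π: X → X/∼ sends 1 ↦ [1=4], 2 ↦ [2], 3 ↦ [3=5], 4 ↦ [1=4], 5 ↦ [3=5].
For each subset V ⊆ X/∼, compute π^{-1}(V) ⊆ X and check whether π^{-1}(V) ∈ τ. V is open in τ_Q iff π^{-1}(V) ∈ τ.
  V = {}: π^{-1}(V) = ∅ ∈ τ ✓.
  V = {[1=4]}: π^{-1}(V) = {1, 4} ∉ τ ✗.
  V = {[2]}: π^{-1}(V) = {2} ∉ τ ✗.
  V = {[1=4], [2]}: π^{-1}(V) = {1, 2, 4} ∉ τ ✗.
  V = {[3=5]}: π^{-1}(V) = {3, 5} ∉ τ ✗.
  V = {[1=4], [3=5]}: π^{-1}(V) = {1, 3, 4, 5} ∉ τ ✗.
  V = {[2], [3=5]}: π^{-1}(V) = {2, 3, 5} ∈ τ ✓.
  V = {[1=4], [2], [3=5]}: π^{-1}(V) = {1, 2, 3, 4, 5} ∈ τ ✓.
Open sets in the quotient: τ_Q = {{}, {[2], [3=5]}, {[1=4], [2], [3=5]}} (3 elements).


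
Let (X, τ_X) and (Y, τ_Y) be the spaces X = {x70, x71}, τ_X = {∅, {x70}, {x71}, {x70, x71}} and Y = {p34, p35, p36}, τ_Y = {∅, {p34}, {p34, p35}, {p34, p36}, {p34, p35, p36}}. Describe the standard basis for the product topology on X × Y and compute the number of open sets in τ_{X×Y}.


Basis B = {∅ × ∅, {x70} × {p34}, {x71} × {p34}, {x70} × {p34, p35}, {x70} × {p34, p36}, {x70, x71} × {p34}, {x71} × {p34, p35}, {x71} × {p34, p36}, {x70} × {p34, p35, p36}, {x71} × {p34, p35, p36}, {x70, x71} × {p34, p35}, {x70, x71} × {p34, p36}, {x70, x71} × {p34, p35, p36}}; |τ_{X×Y}| = 25.

Enumerate products U × V with U ∈ τ_X, V ∈ τ_Y (deduplicated):
  ∅ × ∅ = {} (∅)
  {x70} × {p34} = {(x70,p34)}
  {x71} × {p34} = {(x71,p34)}
  {x70} × {p34, p35} = {(x70,p34), (x70,p35)}
  {x70} × {p34, p36} = {(x70,p34), (x70,p36)}
  {x70, x71} × {p34} = {(x70,p34), (x71,p34)}
  {x71} × {p34, p35} = {(x71,p34), (x71,p35)}
  {x71} × {p34, p36} = {(x71,p34), (x71,p36)}
  {x70} × {p34, p35, p36} = {(x70,p34), (x70,p35), (x70,p36)}
  {x71} × {p34, p35, p36} = {(x71,p34), (x71,p35), (x71,p36)}
  {x70, x71} × {p34, p35} = {(x70,p34), (x70,p35), (x71,p34), (x71,p35)}
  {x70, x71} × {p34, p36} = {(x70,p34), (x70,p36), (x71,p34), (x71,p36)}
  {x70, x71} × {p34, p35, p36} = {(x70,p34), (x70,p35), (x70,p36), (x71,p34), (x71,p35), (x71,p36)}
These 13 distinct sets form the basis B.
Close under arbitrary unions to get τ_{X×Y}; counting gives |τ_{X×Y}| = 25.


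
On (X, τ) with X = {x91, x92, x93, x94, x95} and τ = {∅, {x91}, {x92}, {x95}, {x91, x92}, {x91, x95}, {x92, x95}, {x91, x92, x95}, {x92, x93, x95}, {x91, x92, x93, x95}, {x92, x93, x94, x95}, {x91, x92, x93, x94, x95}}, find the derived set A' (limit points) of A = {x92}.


A' = {x93, x94}

For each x ∈ X, list the open sets U ∈ τ with x ∈ U, then check whether U ∩ (A ∖ {x}) ≠ ∅ for every such U.
  x = x91: open {x91} ∋ x has {x91} ∩ (A ∖ {x91}) = ∅, so x is NOT a limit point.
  x = x92: open {x92} ∋ x has {x92} ∩ (A ∖ {x92}) = ∅, so x is NOT a limit point.
  x = x93: opens ∋ x are {x92, x93, x95}, {x91, x92, x93, x95}, {x92, x93, x94, x95}, {x91, x92, x93, x94, x95}; each meets A ∖ {x93}, so x IS a limit point.
  x = x94: opens ∋ x are {x92, x93, x94, x95}, {x91, x92, x93, x94, x95}; each meets A ∖ {x94}, so x IS a limit point.
  x = x95: open {x95} ∋ x has {x95} ∩ (A ∖ {x95}) = ∅, so x is NOT a limit point.
Collecting: A' = {x93, x94}.


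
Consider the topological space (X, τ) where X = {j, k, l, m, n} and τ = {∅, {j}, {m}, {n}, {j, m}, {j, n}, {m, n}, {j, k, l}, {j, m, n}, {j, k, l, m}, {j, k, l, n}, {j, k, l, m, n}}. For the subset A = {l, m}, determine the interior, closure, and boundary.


int(A) = {m}, cl(A) = {k, l, m}, ∂A = {k, l}.

Closed sets in (X, τ) are complements of opens:
  closed(X, τ) = {∅, {m}, {n}, {k, l}, {m, n}, {j, k, l}, {k, l, m}, {k, l, n}, {j, k, l, m}, {j, k, l, n}, {k, l, m, n}, {j, k, l, m, n}}.
int(A) = ⋃ {U ∈ τ : U ⊆ A}. Opens contained in A: ∅, {m}.
Taking the union of these: int(A) = {m}.
cl(A) = ⋂ {C closed : A ⊆ C}. Closed sets containing A: {k, l, m}, {j, k, l, m}, {k, l, m, n}, {j, k, l, m, n}.
Intersecting these: cl(A) = {k, l, m}.
∂A = cl(A) ∖ int(A) = {k, l, m} ∖ {m} = {k, l}.


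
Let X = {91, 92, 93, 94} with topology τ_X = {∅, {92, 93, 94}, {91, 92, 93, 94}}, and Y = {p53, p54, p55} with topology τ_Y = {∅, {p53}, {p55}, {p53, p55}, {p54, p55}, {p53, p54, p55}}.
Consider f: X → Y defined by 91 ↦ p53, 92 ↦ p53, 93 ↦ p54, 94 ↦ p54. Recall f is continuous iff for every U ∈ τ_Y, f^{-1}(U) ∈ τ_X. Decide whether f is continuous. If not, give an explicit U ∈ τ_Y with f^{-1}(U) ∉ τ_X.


f is NOT continuous.

Compute f^{-1}(U) for each U ∈ τ_Y:
  U = ∅: f^{-1}(U) = ∅ ∈ τ_X ✓.
  U = {p53}: f^{-1}(U) = {91, 92} ∉ τ_X ✗.
  U = {p55}: f^{-1}(U) = ∅ ∈ τ_X ✓.
  U = {p53, p55}: f^{-1}(U) = {91, 92} ∉ τ_X ✗.
  U = {p54, p55}: f^{-1}(U) = {93, 94} ∉ τ_X ✗.
  U = {p53, p54, p55}: f^{-1}(U) = {91, 92, 93, 94} ∈ τ_X ✓.
Found U = {p53} with f^{-1}(U) = {91, 92} not in τ_X. Therefore f is NOT continuous.


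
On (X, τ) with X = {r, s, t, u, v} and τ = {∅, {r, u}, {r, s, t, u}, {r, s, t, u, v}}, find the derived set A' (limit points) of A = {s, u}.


A' = {r, s, t, v}

For each x ∈ X, list the open sets U ∈ τ with x ∈ U, then check whether U ∩ (A ∖ {x}) ≠ ∅ for every such U.
  x = r: opens ∋ x are {r, u}, {r, s, t, u}, {r, s, t, u, v}; each meets A ∖ {r}, so x IS a limit point.
  x = s: opens ∋ x are {r, s, t, u}, {r, s, t, u, v}; each meets A ∖ {s}, so x IS a limit point.
  x = t: opens ∋ x are {r, s, t, u}, {r, s, t, u, v}; each meets A ∖ {t}, so x IS a limit point.
  x = u: open {r, u} ∋ x has {r, u} ∩ (A ∖ {u}) = ∅, so x is NOT a limit point.
  x = v: opens ∋ x are {r, s, t, u, v}; each meets A ∖ {v}, so x IS a limit point.
Collecting: A' = {r, s, t, v}.


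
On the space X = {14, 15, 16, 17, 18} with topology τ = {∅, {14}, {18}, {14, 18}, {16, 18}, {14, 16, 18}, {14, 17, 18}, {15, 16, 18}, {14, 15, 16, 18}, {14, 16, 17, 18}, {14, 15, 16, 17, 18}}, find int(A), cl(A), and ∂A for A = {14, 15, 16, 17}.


int(A) = {14}, cl(A) = {14, 15, 16, 17}, ∂A = {15, 16, 17}.

Closed sets in (X, τ) are complements of opens:
  closed(X, τ) = {∅, {15}, {17}, {14, 17}, {15, 16}, {15, 17}, {14, 15, 17}, {15, 16, 17}, {14, 15, 16, 17}, {15, 16, 17, 18}, {14, 15, 16, 17, 18}}.
int(A) = ⋃ {U ∈ τ : U ⊆ A}. Opens contained in A: ∅, {14}.
Taking the union of these: int(A) = {14}.
cl(A) = ⋂ {C closed : A ⊆ C}. Closed sets containing A: {14, 15, 16, 17}, {14, 15, 16, 17, 18}.
Intersecting these: cl(A) = {14, 15, 16, 17}.
∂A = cl(A) ∖ int(A) = {14, 15, 16, 17} ∖ {14} = {15, 16, 17}.


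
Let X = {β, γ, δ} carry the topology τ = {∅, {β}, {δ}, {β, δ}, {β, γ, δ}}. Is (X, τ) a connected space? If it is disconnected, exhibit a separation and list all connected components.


(X, τ) is connected.

Find clopen sets (U ∈ τ with X ∖ U ∈ τ):
  U = ∅, X ∖ U = {β, γ, δ} — both open, so U is clopen.
  U = {β, γ, δ}, X ∖ U = ∅ — both open, so U is clopen.
Only trivial clopens (∅ and X) exist, so (X, τ) is connected.
Compute connected components by grouping points that agree on all clopens:
  component: {β, γ, δ}


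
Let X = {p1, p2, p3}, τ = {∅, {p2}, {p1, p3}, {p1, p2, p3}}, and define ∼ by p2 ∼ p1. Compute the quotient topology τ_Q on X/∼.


X/∼ = {[p1=p2], [p3]}; |τ_Q| = 2.

Equivalence classes: [p1=p2], [p3].
Quotient map π: X → X/∼ sends p1 ↦ [p1=p2], p2 ↦ [p1=p2], p3 ↦ [p3].
For each subset V ⊆ X/∼, compute π^{-1}(V) ⊆ X and check whether π^{-1}(V) ∈ τ. V is open in τ_Q iff π^{-1}(V) ∈ τ.
  V = {}: π^{-1}(V) = ∅ ∈ τ ✓.
  V = {[p1=p2]}: π^{-1}(V) = {p1, p2} ∉ τ ✗.
  V = {[p3]}: π^{-1}(V) = {p3} ∉ τ ✗.
  V = {[p1=p2], [p3]}: π^{-1}(V) = {p1, p2, p3} ∈ τ ✓.
Open sets in the quotient: τ_Q = {{}, {[p1=p2], [p3]}} (2 elements).


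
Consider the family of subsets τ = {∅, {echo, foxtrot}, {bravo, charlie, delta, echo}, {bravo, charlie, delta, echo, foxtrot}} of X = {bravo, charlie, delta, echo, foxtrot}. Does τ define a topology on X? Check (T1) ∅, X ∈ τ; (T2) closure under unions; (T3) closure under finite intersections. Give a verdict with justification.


τ is NOT a topology on X.

Axiom (T1): ∅ ∈ τ? Yes; X ∈ τ? Yes.
Axiom (T2/T3): check pairwise unions and intersections of members of τ.
Counterexample for (T3): {echo, foxtrot} ∩ {bravo, charlie, delta, echo} = {echo} ∉ τ. Therefore τ is NOT a topology.


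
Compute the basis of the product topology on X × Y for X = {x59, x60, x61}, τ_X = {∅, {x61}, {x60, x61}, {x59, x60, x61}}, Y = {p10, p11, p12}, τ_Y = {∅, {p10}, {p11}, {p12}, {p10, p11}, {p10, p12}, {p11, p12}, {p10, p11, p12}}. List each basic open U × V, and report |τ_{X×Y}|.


Basis B = {∅ × ∅, {x61} × {p10}, {x61} × {p11}, {x61} × {p12}, {x60, x61} × {p10}, {x60, x61} × {p11}, {x60, x61} × {p12}, {x61} × {p10, p11}, {x61} × {p10, p12}, {x61} × {p11, p12}, {x59, x60, x61} × {p10}, {x59, x60, x61} × {p11}, {x59, x60, x61} × {p12}, {x61} × {p10, p11, p12}, {x60, x61} × {p10, p11}, {x60, x61} × {p10, p12}, {x60, x61} × {p11, p12}, {x59, x60, x61} × {p10, p11}, {x59, x60, x61} × {p10, p12}, {x59, x60, x61} × {p11, p12}, {x60, x61} × {p10, p11, p12}, {x59, x60, x61} × {p10, p11, p12}}; |τ_{X×Y}| = 64.

Enumerate products U × V with U ∈ τ_X, V ∈ τ_Y (deduplicated):
  ∅ × ∅ = {} (∅)
  {x61} × {p10} = {(x61,p10)}
  {x61} × {p11} = {(x61,p11)}
  {x61} × {p12} = {(x61,p12)}
  {x60, x61} × {p10} = {(x60,p10), (x61,p10)}
  {x60, x61} × {p11} = {(x60,p11), (x61,p11)}
  {x60, x61} × {p12} = {(x60,p12), (x61,p12)}
  {x61} × {p10, p11} = {(x61,p10), (x61,p11)}
  {x61} × {p10, p12} = {(x61,p10), (x61,p12)}
  {x61} × {p11, p12} = {(x61,p11), (x61,p12)}
  {x59, x60, x61} × {p10} = {(x59,p10), (x60,p10), (x61,p10)}
  {x59, x60, x61} × {p11} = {(x59,p11), (x60,p11), (x61,p11)}
  {x59, x60, x61} × {p12} = {(x59,p12), (x60,p12), (x61,p12)}
  {x61} × {p10, p11, p12} = {(x61,p10), (x61,p11), (x61,p12)}
  {x60, x61} × {p10, p11} = {(x60,p10), (x60,p11), (x61,p10), (x61,p11)}
  {x60, x61} × {p10, p12} = {(x60,p10), (x60,p12), (x61,p10), (x61,p12)}
  {x60, x61} × {p11, p12} = {(x60,p11), (x60,p12), (x61,p11), (x61,p12)}
  {x59, x60, x61} × {p10, p11} = {(x59,p10), (x59,p11), (x60,p10), (x60,p11), (x61,p10), (x61,p11)}
  {x59, x60, x61} × {p10, p12} = {(x59,p10), (x59,p12), (x60,p10), (x60,p12), (x61,p10), (x61,p12)}
  {x59, x60, x61} × {p11, p12} = {(x59,p11), (x59,p12), (x60,p11), (x60,p12), (x61,p11), (x61,p12)}
  {x60, x61} × {p10, p11, p12} = {(x60,p10), (x60,p11), (x60,p12), (x61,p10), (x61,p11), (x61,p12)}
  {x59, x60, x61} × {p10, p11, p12} = {(x59,p10), (x59,p11), (x59,p12), (x60,p10), (x60,p11), (x60,p12), (x61,p10), (x61,p11), (x61,p12)}
These 22 distinct sets form the basis B.
Close under arbitrary unions to get τ_{X×Y}; counting gives |τ_{X×Y}| = 64.


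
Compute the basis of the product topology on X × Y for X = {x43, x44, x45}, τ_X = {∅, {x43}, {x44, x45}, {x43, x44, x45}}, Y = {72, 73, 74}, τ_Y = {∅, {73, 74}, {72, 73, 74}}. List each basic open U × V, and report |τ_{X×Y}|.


Basis B = {∅ × ∅, {x43} × {73, 74}, {x43} × {72, 73, 74}, {x44, x45} × {73, 74}, {x43, x44, x45} × {73, 74}, {x44, x45} × {72, 73, 74}, {x43, x44, x45} × {72, 73, 74}}; |τ_{X×Y}| = 9.

Enumerate products U × V with U ∈ τ_X, V ∈ τ_Y (deduplicated):
  ∅ × ∅ = {} (∅)
  {x43} × {73, 74} = {(x43,73), (x43,74)}
  {x43} × {72, 73, 74} = {(x43,72), (x43,73), (x43,74)}
  {x44, x45} × {73, 74} = {(x44,73), (x44,74), (x45,73), (x45,74)}
  {x43, x44, x45} × {73, 74} = {(x43,73), (x43,74), (x44,73), (x44,74), (x45,73), (x45,74)}
  {x44, x45} × {72, 73, 74} = {(x44,72), (x44,73), (x44,74), (x45,72), (x45,73), (x45,74)}
  {x43, x44, x45} × {72, 73, 74} = {(x43,72), (x43,73), (x43,74), (x44,72), (x44,73), (x44,74), (x45,72), (x45,73), (x45,74)}
These 7 distinct sets form the basis B.
Close under arbitrary unions to get τ_{X×Y}; counting gives |τ_{X×Y}| = 9.


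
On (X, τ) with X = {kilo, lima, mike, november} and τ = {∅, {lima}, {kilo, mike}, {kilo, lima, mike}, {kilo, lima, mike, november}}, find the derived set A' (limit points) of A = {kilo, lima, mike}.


A' = {kilo, mike, november}

For each x ∈ X, list the open sets U ∈ τ with x ∈ U, then check whether U ∩ (A ∖ {x}) ≠ ∅ for every such U.
  x = kilo: opens ∋ x are {kilo, mike}, {kilo, lima, mike}, {kilo, lima, mike, november}; each meets A ∖ {kilo}, so x IS a limit point.
  x = lima: open {lima} ∋ x has {lima} ∩ (A ∖ {lima}) = ∅, so x is NOT a limit point.
  x = mike: opens ∋ x are {kilo, mike}, {kilo, lima, mike}, {kilo, lima, mike, november}; each meets A ∖ {mike}, so x IS a limit point.
  x = november: opens ∋ x are {kilo, lima, mike, november}; each meets A ∖ {november}, so x IS a limit point.
Collecting: A' = {kilo, mike, november}.


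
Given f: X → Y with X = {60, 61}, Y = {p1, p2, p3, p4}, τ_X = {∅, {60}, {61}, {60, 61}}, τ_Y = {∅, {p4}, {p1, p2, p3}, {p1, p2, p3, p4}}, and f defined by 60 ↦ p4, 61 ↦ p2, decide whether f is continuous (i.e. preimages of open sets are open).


f IS continuous.

Compute f^{-1}(U) for each U ∈ τ_Y:
  U = ∅: f^{-1}(U) = ∅ ∈ τ_X ✓.
  U = {p4}: f^{-1}(U) = {60} ∈ τ_X ✓.
  U = {p1, p2, p3}: f^{-1}(U) = {61} ∈ τ_X ✓.
  U = {p1, p2, p3, p4}: f^{-1}(U) = {60, 61} ∈ τ_X ✓.
Every preimage lies in τ_X, so f IS continuous.


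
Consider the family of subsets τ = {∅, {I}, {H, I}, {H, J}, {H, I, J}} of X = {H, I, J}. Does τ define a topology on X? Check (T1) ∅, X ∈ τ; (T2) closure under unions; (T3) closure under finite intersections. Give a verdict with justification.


τ is NOT a topology on X.

Axiom (T1): ∅ ∈ τ? Yes; X ∈ τ? Yes.
Axiom (T2/T3): check pairwise unions and intersections of members of τ.
Counterexample for (T3): {H, I} ∩ {H, J} = {H} ∉ τ. Therefore τ is NOT a topology.


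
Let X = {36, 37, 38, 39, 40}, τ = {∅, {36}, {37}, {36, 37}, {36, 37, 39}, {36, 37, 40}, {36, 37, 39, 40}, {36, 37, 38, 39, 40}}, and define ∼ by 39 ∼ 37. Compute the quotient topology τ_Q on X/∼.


X/∼ = {[36], [37=39], [38], [40]}; |τ_Q| = 5.

Equivalence classes: [36], [37=39], [38], [40].
Quotient map π: X → X/∼ sends 36 ↦ [36], 37 ↦ [37=39], 38 ↦ [38], 39 ↦ [37=39], 40 ↦ [40].
For each subset V ⊆ X/∼, compute π^{-1}(V) ⊆ X and check whether π^{-1}(V) ∈ τ. V is open in τ_Q iff π^{-1}(V) ∈ τ.
  V = {}: π^{-1}(V) = ∅ ∈ τ ✓.
  V = {[36]}: π^{-1}(V) = {36} ∈ τ ✓.
  V = {[37=39]}: π^{-1}(V) = {37, 39} ∉ τ ✗.
  V = {[36], [37=39]}: π^{-1}(V) = {36, 37, 39} ∈ τ ✓.
  V = {[38]}: π^{-1}(V) = {38} ∉ τ ✗.
  V = {[36], [38]}: π^{-1}(V) = {36, 38} ∉ τ ✗.
  V = {[37=39], [38]}: π^{-1}(V) = {37, 38, 39} ∉ τ ✗.
  V = {[36], [37=39], [38]}: π^{-1}(V) = {36, 37, 38, 39} ∉ τ ✗.
  V = {[40]}: π^{-1}(V) = {40} ∉ τ ✗.
  V = {[36], [40]}: π^{-1}(V) = {36, 40} ∉ τ ✗.
  V = {[37=39], [40]}: π^{-1}(V) = {37, 39, 40} ∉ τ ✗.
  V = {[36], [37=39], [40]}: π^{-1}(V) = {36, 37, 39, 40} ∈ τ ✓.
  V = {[38], [40]}: π^{-1}(V) = {38, 40} ∉ τ ✗.
  V = {[36], [38], [40]}: π^{-1}(V) = {36, 38, 40} ∉ τ ✗.
  V = {[37=39], [38], [40]}: π^{-1}(V) = {37, 38, 39, 40} ∉ τ ✗.
  V = {[36], [37=39], [38], [40]}: π^{-1}(V) = {36, 37, 38, 39, 40} ∈ τ ✓.
Open sets in the quotient: τ_Q = {{}, {[36]}, {[36], [37=39]}, {[36], [37=39], [40]}, {[36], [37=39], [38], [40]}} (5 elements).


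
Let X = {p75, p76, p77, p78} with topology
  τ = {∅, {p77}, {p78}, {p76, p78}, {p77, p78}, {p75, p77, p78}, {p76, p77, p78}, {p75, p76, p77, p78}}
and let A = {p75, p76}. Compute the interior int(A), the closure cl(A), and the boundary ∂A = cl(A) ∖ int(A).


int(A) = ∅, cl(A) = {p75, p76}, ∂A = {p75, p76}.

Closed sets in (X, τ) are complements of opens:
  closed(X, τ) = {∅, {p75}, {p76}, {p75, p76}, {p75, p77}, {p75, p76, p77}, {p75, p76, p78}, {p75, p76, p77, p78}}.
int(A) = ⋃ {U ∈ τ : U ⊆ A}. Opens contained in A: ∅.
Taking the union of these: int(A) = ∅.
cl(A) = ⋂ {C closed : A ⊆ C}. Closed sets containing A: {p75, p76}, {p75, p76, p77}, {p75, p76, p78}, {p75, p76, p77, p78}.
Intersecting these: cl(A) = {p75, p76}.
∂A = cl(A) ∖ int(A) = {p75, p76} ∖ ∅ = {p75, p76}.


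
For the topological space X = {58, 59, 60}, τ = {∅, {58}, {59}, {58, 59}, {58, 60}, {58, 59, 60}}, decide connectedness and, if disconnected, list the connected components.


(X, τ) is disconnected; components = [{59}, {58, 60}].

Find clopen sets (U ∈ τ with X ∖ U ∈ τ):
  U = ∅, X ∖ U = {58, 59, 60} — both open, so U is clopen.
  U = {59}, X ∖ U = {58, 60} — both open, so U is clopen.
  U = {58, 60}, X ∖ U = {59} — both open, so U is clopen.
  U = {58, 59, 60}, X ∖ U = ∅ — both open, so U is clopen.
Nontrivial clopen(s) exist: e.g. {59}. So (X, τ) is disconnected.
Compute connected components by grouping points that agree on all clopens:
  component: {59}
  component: {58, 60}


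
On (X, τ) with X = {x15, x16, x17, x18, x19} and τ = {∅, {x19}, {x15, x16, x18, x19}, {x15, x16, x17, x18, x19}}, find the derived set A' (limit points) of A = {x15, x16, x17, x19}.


A' = {x15, x16, x17, x18}

For each x ∈ X, list the open sets U ∈ τ with x ∈ U, then check whether U ∩ (A ∖ {x}) ≠ ∅ for every such U.
  x = x15: opens ∋ x are {x15, x16, x18, x19}, {x15, x16, x17, x18, x19}; each meets A ∖ {x15}, so x IS a limit point.
  x = x16: opens ∋ x are {x15, x16, x18, x19}, {x15, x16, x17, x18, x19}; each meets A ∖ {x16}, so x IS a limit point.
  x = x17: opens ∋ x are {x15, x16, x17, x18, x19}; each meets A ∖ {x17}, so x IS a limit point.
  x = x18: opens ∋ x are {x15, x16, x18, x19}, {x15, x16, x17, x18, x19}; each meets A ∖ {x18}, so x IS a limit point.
  x = x19: open {x19} ∋ x has {x19} ∩ (A ∖ {x19}) = ∅, so x is NOT a limit point.
Collecting: A' = {x15, x16, x17, x18}.


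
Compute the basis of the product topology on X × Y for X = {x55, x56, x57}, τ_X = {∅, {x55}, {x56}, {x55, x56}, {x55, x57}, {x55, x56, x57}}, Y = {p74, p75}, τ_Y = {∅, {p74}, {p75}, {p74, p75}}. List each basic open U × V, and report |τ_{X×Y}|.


Basis B = {∅ × ∅, {x55} × {p74}, {x55} × {p75}, {x56} × {p74}, {x56} × {p75}, {x55} × {p74, p75}, {x55, x56} × {p74}, {x55, x57} × {p74}, {x55, x56} × {p75}, {x55, x57} × {p75}, {x56} × {p74, p75}, {x55, x56, x57} × {p74}, {x55, x56, x57} × {p75}, {x55, x56} × {p74, p75}, {x55, x57} × {p74, p75}, {x55, x56, x57} × {p74, p75}}; |τ_{X×Y}| = 36.

Enumerate products U × V with U ∈ τ_X, V ∈ τ_Y (deduplicated):
  ∅ × ∅ = {} (∅)
  {x55} × {p74} = {(x55,p74)}
  {x55} × {p75} = {(x55,p75)}
  {x56} × {p74} = {(x56,p74)}
  {x56} × {p75} = {(x56,p75)}
  {x55} × {p74, p75} = {(x55,p74), (x55,p75)}
  {x55, x56} × {p74} = {(x55,p74), (x56,p74)}
  {x55, x57} × {p74} = {(x55,p74), (x57,p74)}
  {x55, x56} × {p75} = {(x55,p75), (x56,p75)}
  {x55, x57} × {p75} = {(x55,p75), (x57,p75)}
  {x56} × {p74, p75} = {(x56,p74), (x56,p75)}
  {x55, x56, x57} × {p74} = {(x55,p74), (x56,p74), (x57,p74)}
  {x55, x56, x57} × {p75} = {(x55,p75), (x56,p75), (x57,p75)}
  {x55, x56} × {p74, p75} = {(x55,p74), (x55,p75), (x56,p74), (x56,p75)}
  {x55, x57} × {p74, p75} = {(x55,p74), (x55,p75), (x57,p74), (x57,p75)}
  {x55, x56, x57} × {p74, p75} = {(x55,p74), (x55,p75), (x56,p74), (x56,p75), (x57,p74), (x57,p75)}
These 16 distinct sets form the basis B.
Close under arbitrary unions to get τ_{X×Y}; counting gives |τ_{X×Y}| = 36.


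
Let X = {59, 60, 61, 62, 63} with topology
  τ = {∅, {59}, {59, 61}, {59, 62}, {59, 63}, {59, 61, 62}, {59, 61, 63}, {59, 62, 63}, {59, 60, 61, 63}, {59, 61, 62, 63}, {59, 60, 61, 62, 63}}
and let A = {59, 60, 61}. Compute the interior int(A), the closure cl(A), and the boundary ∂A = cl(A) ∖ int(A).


int(A) = {59, 61}, cl(A) = {59, 60, 61, 62, 63}, ∂A = {60, 62, 63}.

Closed sets in (X, τ) are complements of opens:
  closed(X, τ) = {∅, {60}, {62}, {60, 61}, {60, 62}, {60, 63}, {60, 61, 62}, {60, 61, 63}, {60, 62, 63}, {60, 61, 62, 63}, {59, 60, 61, 62, 63}}.
int(A) = ⋃ {U ∈ τ : U ⊆ A}. Opens contained in A: ∅, {59}, {59, 61}.
Taking the union of these: int(A) = {59, 61}.
cl(A) = ⋂ {C closed : A ⊆ C}. Closed sets containing A: {59, 60, 61, 62, 63}.
Intersecting these: cl(A) = {59, 60, 61, 62, 63}.
∂A = cl(A) ∖ int(A) = {59, 60, 61, 62, 63} ∖ {59, 61} = {60, 62, 63}.


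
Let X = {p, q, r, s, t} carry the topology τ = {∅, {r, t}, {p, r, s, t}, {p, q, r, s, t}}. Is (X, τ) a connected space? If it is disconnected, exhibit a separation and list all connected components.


(X, τ) is connected.

Find clopen sets (U ∈ τ with X ∖ U ∈ τ):
  U = ∅, X ∖ U = {p, q, r, s, t} — both open, so U is clopen.
  U = {p, q, r, s, t}, X ∖ U = ∅ — both open, so U is clopen.
Only trivial clopens (∅ and X) exist, so (X, τ) is connected.
Compute connected components by grouping points that agree on all clopens:
  component: {p, q, r, s, t}


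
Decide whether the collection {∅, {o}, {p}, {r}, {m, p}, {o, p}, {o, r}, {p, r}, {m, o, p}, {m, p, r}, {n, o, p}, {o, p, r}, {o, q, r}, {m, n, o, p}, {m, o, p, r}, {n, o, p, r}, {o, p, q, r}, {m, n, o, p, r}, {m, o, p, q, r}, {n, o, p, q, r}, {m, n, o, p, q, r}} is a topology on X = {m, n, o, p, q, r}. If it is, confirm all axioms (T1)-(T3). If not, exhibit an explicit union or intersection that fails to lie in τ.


τ IS a topology on X.

Axiom (T1): ∅ ∈ τ? Yes; X ∈ τ? Yes.
Axiom (T2/T3): check pairwise unions and intersections of members of τ.
All pairwise intersections and unions checked — each lies in τ. Therefore τ satisfies (T1), (T2), (T3): it IS a topology on X.


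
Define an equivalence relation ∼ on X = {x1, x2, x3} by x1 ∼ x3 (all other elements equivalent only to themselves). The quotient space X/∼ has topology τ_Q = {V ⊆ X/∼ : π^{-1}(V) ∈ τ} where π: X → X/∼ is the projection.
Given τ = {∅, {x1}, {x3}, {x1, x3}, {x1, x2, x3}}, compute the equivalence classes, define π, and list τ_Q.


X/∼ = {[x1=x3], [x2]}; |τ_Q| = 3.

Equivalence classes: [x1=x3], [x2].
Quotient map π: X → X/∼ sends x1 ↦ [x1=x3], x2 ↦ [x2], x3 ↦ [x1=x3].
For each subset V ⊆ X/∼, compute π^{-1}(V) ⊆ X and check whether π^{-1}(V) ∈ τ. V is open in τ_Q iff π^{-1}(V) ∈ τ.
  V = {}: π^{-1}(V) = ∅ ∈ τ ✓.
  V = {[x1=x3]}: π^{-1}(V) = {x1, x3} ∈ τ ✓.
  V = {[x2]}: π^{-1}(V) = {x2} ∉ τ ✗.
  V = {[x1=x3], [x2]}: π^{-1}(V) = {x1, x2, x3} ∈ τ ✓.
Open sets in the quotient: τ_Q = {{}, {[x1=x3]}, {[x1=x3], [x2]}} (3 elements).


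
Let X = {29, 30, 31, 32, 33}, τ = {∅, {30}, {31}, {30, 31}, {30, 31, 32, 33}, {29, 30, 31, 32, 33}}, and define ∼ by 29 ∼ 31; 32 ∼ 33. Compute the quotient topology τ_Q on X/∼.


X/∼ = {[29=31], [30], [32=33]}; |τ_Q| = 3.

Equivalence classes: [29=31], [30], [32=33].
Quotient map π: X → X/∼ sends 29 ↦ [29=31], 30 ↦ [30], 31 ↦ [29=31], 32 ↦ [32=33], 33 ↦ [32=33].
For each subset V ⊆ X/∼, compute π^{-1}(V) ⊆ X and check whether π^{-1}(V) ∈ τ. V is open in τ_Q iff π^{-1}(V) ∈ τ.
  V = {}: π^{-1}(V) = ∅ ∈ τ ✓.
  V = {[29=31]}: π^{-1}(V) = {29, 31} ∉ τ ✗.
  V = {[30]}: π^{-1}(V) = {30} ∈ τ ✓.
  V = {[29=31], [30]}: π^{-1}(V) = {29, 30, 31} ∉ τ ✗.
  V = {[32=33]}: π^{-1}(V) = {32, 33} ∉ τ ✗.
  V = {[29=31], [32=33]}: π^{-1}(V) = {29, 31, 32, 33} ∉ τ ✗.
  V = {[30], [32=33]}: π^{-1}(V) = {30, 32, 33} ∉ τ ✗.
  V = {[29=31], [30], [32=33]}: π^{-1}(V) = {29, 30, 31, 32, 33} ∈ τ ✓.
Open sets in the quotient: τ_Q = {{}, {[30]}, {[29=31], [30], [32=33]}} (3 elements).


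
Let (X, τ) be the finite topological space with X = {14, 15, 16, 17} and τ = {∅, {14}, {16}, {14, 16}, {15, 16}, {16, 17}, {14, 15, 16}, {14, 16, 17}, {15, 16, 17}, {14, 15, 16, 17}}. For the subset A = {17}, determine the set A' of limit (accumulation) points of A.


A' = ∅

For each x ∈ X, list the open sets U ∈ τ with x ∈ U, then check whether U ∩ (A ∖ {x}) ≠ ∅ for every such U.
  x = 14: open {14} ∋ x has {14} ∩ (A ∖ {14}) = ∅, so x is NOT a limit point.
  x = 15: open {15, 16} ∋ x has {15, 16} ∩ (A ∖ {15}) = ∅, so x is NOT a limit point.
  x = 16: open {16} ∋ x has {16} ∩ (A ∖ {16}) = ∅, so x is NOT a limit point.
  x = 17: open {16, 17} ∋ x has {16, 17} ∩ (A ∖ {17}) = ∅, so x is NOT a limit point.
Collecting: A' = ∅.


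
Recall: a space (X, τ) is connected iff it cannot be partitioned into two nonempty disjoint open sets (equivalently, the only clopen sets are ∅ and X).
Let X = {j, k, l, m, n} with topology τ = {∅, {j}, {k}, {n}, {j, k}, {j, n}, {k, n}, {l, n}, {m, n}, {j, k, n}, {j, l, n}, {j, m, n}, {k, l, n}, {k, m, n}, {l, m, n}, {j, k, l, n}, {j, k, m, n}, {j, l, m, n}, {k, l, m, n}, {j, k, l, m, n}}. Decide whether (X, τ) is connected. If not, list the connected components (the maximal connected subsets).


(X, τ) is disconnected; components = [{j}, {k}, {l, m, n}].

Find clopen sets (U ∈ τ with X ∖ U ∈ τ):
  U = ∅, X ∖ U = {j, k, l, m, n} — both open, so U is clopen.
  U = {j}, X ∖ U = {k, l, m, n} — both open, so U is clopen.
  U = {k}, X ∖ U = {j, l, m, n} — both open, so U is clopen.
  U = {j, k}, X ∖ U = {l, m, n} — both open, so U is clopen.
  U = {l, m, n}, X ∖ U = {j, k} — both open, so U is clopen.
  U = {j, l, m, n}, X ∖ U = {k} — both open, so U is clopen.
  U = {k, l, m, n}, X ∖ U = {j} — both open, so U is clopen.
  U = {j, k, l, m, n}, X ∖ U = ∅ — both open, so U is clopen.
Nontrivial clopen(s) exist: e.g. {k, l, m, n}. So (X, τ) is disconnected.
Compute connected components by grouping points that agree on all clopens:
  component: {j}
  component: {k}
  component: {l, m, n}


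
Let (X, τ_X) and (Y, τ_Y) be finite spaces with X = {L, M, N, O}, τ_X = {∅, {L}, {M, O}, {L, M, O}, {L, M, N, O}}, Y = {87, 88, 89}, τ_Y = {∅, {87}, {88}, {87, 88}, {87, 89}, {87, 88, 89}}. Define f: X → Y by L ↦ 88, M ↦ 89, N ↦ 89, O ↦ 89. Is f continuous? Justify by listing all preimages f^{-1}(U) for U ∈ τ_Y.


f is NOT continuous.

Compute f^{-1}(U) for each U ∈ τ_Y:
  U = ∅: f^{-1}(U) = ∅ ∈ τ_X ✓.
  U = {87}: f^{-1}(U) = ∅ ∈ τ_X ✓.
  U = {88}: f^{-1}(U) = {L} ∈ τ_X ✓.
  U = {87, 88}: f^{-1}(U) = {L} ∈ τ_X ✓.
  U = {87, 89}: f^{-1}(U) = {M, N, O} ∉ τ_X ✗.
  U = {87, 88, 89}: f^{-1}(U) = {L, M, N, O} ∈ τ_X ✓.
Found U = {87, 89} with f^{-1}(U) = {M, N, O} not in τ_X. Therefore f is NOT continuous.


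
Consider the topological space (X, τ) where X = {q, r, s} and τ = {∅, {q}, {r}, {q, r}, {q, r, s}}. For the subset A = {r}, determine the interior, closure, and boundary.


int(A) = {r}, cl(A) = {r, s}, ∂A = {s}.

Closed sets in (X, τ) are complements of opens:
  closed(X, τ) = {∅, {s}, {q, s}, {r, s}, {q, r, s}}.
int(A) = ⋃ {U ∈ τ : U ⊆ A}. Opens contained in A: ∅, {r}.
Taking the union of these: int(A) = {r}.
cl(A) = ⋂ {C closed : A ⊆ C}. Closed sets containing A: {r, s}, {q, r, s}.
Intersecting these: cl(A) = {r, s}.
∂A = cl(A) ∖ int(A) = {r, s} ∖ {r} = {s}.


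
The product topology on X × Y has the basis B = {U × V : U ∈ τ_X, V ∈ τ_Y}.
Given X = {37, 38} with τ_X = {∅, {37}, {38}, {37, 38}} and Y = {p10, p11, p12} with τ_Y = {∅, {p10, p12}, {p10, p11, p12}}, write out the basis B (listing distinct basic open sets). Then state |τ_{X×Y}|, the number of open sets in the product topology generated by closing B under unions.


Basis B = {∅ × ∅, {37} × {p10, p12}, {38} × {p10, p12}, {37} × {p10, p11, p12}, {38} × {p10, p11, p12}, {37, 38} × {p10, p12}, {37, 38} × {p10, p11, p12}}; |τ_{X×Y}| = 9.

Enumerate products U × V with U ∈ τ_X, V ∈ τ_Y (deduplicated):
  ∅ × ∅ = {} (∅)
  {37} × {p10, p12} = {(37,p10), (37,p12)}
  {38} × {p10, p12} = {(38,p10), (38,p12)}
  {37} × {p10, p11, p12} = {(37,p10), (37,p11), (37,p12)}
  {38} × {p10, p11, p12} = {(38,p10), (38,p11), (38,p12)}
  {37, 38} × {p10, p12} = {(37,p10), (37,p12), (38,p10), (38,p12)}
  {37, 38} × {p10, p11, p12} = {(37,p10), (37,p11), (37,p12), (38,p10), (38,p11), (38,p12)}
These 7 distinct sets form the basis B.
Close under arbitrary unions to get τ_{X×Y}; counting gives |τ_{X×Y}| = 9.


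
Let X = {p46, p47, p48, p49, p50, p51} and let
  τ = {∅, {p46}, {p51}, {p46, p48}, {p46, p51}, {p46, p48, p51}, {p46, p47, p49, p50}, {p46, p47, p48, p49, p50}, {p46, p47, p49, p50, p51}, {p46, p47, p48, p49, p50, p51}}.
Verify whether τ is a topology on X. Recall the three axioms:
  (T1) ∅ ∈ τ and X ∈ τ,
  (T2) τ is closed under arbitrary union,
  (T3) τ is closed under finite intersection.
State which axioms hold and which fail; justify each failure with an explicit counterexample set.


τ IS a topology on X.

Axiom (T1): ∅ ∈ τ? Yes; X ∈ τ? Yes.
Axiom (T2/T3): check pairwise unions and intersections of members of τ.
All pairwise intersections and unions checked — each lies in τ. Therefore τ satisfies (T1), (T2), (T3): it IS a topology on X.


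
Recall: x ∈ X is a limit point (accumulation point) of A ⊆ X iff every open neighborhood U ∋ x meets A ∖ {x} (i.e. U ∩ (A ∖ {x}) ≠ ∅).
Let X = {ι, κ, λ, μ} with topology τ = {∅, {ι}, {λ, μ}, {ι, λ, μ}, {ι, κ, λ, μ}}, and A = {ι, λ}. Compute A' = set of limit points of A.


A' = {κ, μ}

For each x ∈ X, list the open sets U ∈ τ with x ∈ U, then check whether U ∩ (A ∖ {x}) ≠ ∅ for every such U.
  x = ι: open {ι} ∋ x has {ι} ∩ (A ∖ {ι}) = ∅, so x is NOT a limit point.
  x = κ: opens ∋ x are {ι, κ, λ, μ}; each meets A ∖ {κ}, so x IS a limit point.
  x = λ: open {λ, μ} ∋ x has {λ, μ} ∩ (A ∖ {λ}) = ∅, so x is NOT a limit point.
  x = μ: opens ∋ x are {λ, μ}, {ι, λ, μ}, {ι, κ, λ, μ}; each meets A ∖ {μ}, so x IS a limit point.
Collecting: A' = {κ, μ}.


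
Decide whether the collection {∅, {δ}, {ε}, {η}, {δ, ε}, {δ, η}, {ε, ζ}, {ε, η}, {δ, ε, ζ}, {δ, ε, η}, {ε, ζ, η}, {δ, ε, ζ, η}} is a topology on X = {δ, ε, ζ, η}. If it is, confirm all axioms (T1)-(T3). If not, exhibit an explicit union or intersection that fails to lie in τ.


τ IS a topology on X.

Axiom (T1): ∅ ∈ τ? Yes; X ∈ τ? Yes.
Axiom (T2/T3): check pairwise unions and intersections of members of τ.
All pairwise intersections and unions checked — each lies in τ. Therefore τ satisfies (T1), (T2), (T3): it IS a topology on X.


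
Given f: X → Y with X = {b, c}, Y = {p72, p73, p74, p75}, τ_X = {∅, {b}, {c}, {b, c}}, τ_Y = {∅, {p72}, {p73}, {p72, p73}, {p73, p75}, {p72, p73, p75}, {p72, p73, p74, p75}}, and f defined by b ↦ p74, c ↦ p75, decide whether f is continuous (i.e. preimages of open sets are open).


f IS continuous.

Compute f^{-1}(U) for each U ∈ τ_Y:
  U = ∅: f^{-1}(U) = ∅ ∈ τ_X ✓.
  U = {p72}: f^{-1}(U) = ∅ ∈ τ_X ✓.
  U = {p73}: f^{-1}(U) = ∅ ∈ τ_X ✓.
  U = {p72, p73}: f^{-1}(U) = ∅ ∈ τ_X ✓.
  U = {p73, p75}: f^{-1}(U) = {c} ∈ τ_X ✓.
  U = {p72, p73, p75}: f^{-1}(U) = {c} ∈ τ_X ✓.
  U = {p72, p73, p74, p75}: f^{-1}(U) = {b, c} ∈ τ_X ✓.
Every preimage lies in τ_X, so f IS continuous.


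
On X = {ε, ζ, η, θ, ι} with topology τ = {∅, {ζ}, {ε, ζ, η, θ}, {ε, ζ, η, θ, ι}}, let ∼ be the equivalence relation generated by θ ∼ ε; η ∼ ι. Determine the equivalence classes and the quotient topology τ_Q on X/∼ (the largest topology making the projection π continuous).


X/∼ = {[ε=θ], [ζ], [η=ι]}; |τ_Q| = 3.

Equivalence classes: [ε=θ], [ζ], [η=ι].
Quotient map π: X → X/∼ sends ε ↦ [ε=θ], ζ ↦ [ζ], η ↦ [η=ι], θ ↦ [ε=θ], ι ↦ [η=ι].
For each subset V ⊆ X/∼, compute π^{-1}(V) ⊆ X and check whether π^{-1}(V) ∈ τ. V is open in τ_Q iff π^{-1}(V) ∈ τ.
  V = {}: π^{-1}(V) = ∅ ∈ τ ✓.
  V = {[ε=θ]}: π^{-1}(V) = {ε, θ} ∉ τ ✗.
  V = {[ζ]}: π^{-1}(V) = {ζ} ∈ τ ✓.
  V = {[ε=θ], [ζ]}: π^{-1}(V) = {ε, ζ, θ} ∉ τ ✗.
  V = {[η=ι]}: π^{-1}(V) = {η, ι} ∉ τ ✗.
  V = {[ε=θ], [η=ι]}: π^{-1}(V) = {ε, η, θ, ι} ∉ τ ✗.
  V = {[ζ], [η=ι]}: π^{-1}(V) = {ζ, η, ι} ∉ τ ✗.
  V = {[ε=θ], [ζ], [η=ι]}: π^{-1}(V) = {ε, ζ, η, θ, ι} ∈ τ ✓.
Open sets in the quotient: τ_Q = {{}, {[ζ]}, {[ε=θ], [ζ], [η=ι]}} (3 elements).


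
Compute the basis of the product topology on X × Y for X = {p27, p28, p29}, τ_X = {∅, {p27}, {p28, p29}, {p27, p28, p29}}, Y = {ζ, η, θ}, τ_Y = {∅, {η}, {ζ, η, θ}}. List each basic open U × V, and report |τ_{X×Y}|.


Basis B = {∅ × ∅, {p27} × {η}, {p28, p29} × {η}, {p27} × {ζ, η, θ}, {p27, p28, p29} × {η}, {p28, p29} × {ζ, η, θ}, {p27, p28, p29} × {ζ, η, θ}}; |τ_{X×Y}| = 9.

Enumerate products U × V with U ∈ τ_X, V ∈ τ_Y (deduplicated):
  ∅ × ∅ = {} (∅)
  {p27} × {η} = {(p27,η)}
  {p28, p29} × {η} = {(p28,η), (p29,η)}
  {p27} × {ζ, η, θ} = {(p27,ζ), (p27,η), (p27,θ)}
  {p27, p28, p29} × {η} = {(p27,η), (p28,η), (p29,η)}
  {p28, p29} × {ζ, η, θ} = {(p28,ζ), (p28,η), (p28,θ), (p29,ζ), (p29,η), (p29,θ)}
  {p27, p28, p29} × {ζ, η, θ} = {(p27,ζ), (p27,η), (p27,θ), (p28,ζ), (p28,η), (p28,θ), (p29,ζ), (p29,η), (p29,θ)}
These 7 distinct sets form the basis B.
Close under arbitrary unions to get τ_{X×Y}; counting gives |τ_{X×Y}| = 9.


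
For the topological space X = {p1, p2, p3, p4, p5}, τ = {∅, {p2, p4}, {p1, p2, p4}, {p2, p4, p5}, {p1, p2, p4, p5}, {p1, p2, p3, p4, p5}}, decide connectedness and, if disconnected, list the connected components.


(X, τ) is connected.

Find clopen sets (U ∈ τ with X ∖ U ∈ τ):
  U = ∅, X ∖ U = {p1, p2, p3, p4, p5} — both open, so U is clopen.
  U = {p1, p2, p3, p4, p5}, X ∖ U = ∅ — both open, so U is clopen.
Only trivial clopens (∅ and X) exist, so (X, τ) is connected.
Compute connected components by grouping points that agree on all clopens:
  component: {p1, p2, p3, p4, p5}


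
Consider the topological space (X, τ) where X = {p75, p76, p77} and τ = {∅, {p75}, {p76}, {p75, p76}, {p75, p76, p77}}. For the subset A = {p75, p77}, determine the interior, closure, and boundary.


int(A) = {p75}, cl(A) = {p75, p77}, ∂A = {p77}.

Closed sets in (X, τ) are complements of opens:
  closed(X, τ) = {∅, {p77}, {p75, p77}, {p76, p77}, {p75, p76, p77}}.
int(A) = ⋃ {U ∈ τ : U ⊆ A}. Opens contained in A: ∅, {p75}.
Taking the union of these: int(A) = {p75}.
cl(A) = ⋂ {C closed : A ⊆ C}. Closed sets containing A: {p75, p77}, {p75, p76, p77}.
Intersecting these: cl(A) = {p75, p77}.
∂A = cl(A) ∖ int(A) = {p75, p77} ∖ {p75} = {p77}.


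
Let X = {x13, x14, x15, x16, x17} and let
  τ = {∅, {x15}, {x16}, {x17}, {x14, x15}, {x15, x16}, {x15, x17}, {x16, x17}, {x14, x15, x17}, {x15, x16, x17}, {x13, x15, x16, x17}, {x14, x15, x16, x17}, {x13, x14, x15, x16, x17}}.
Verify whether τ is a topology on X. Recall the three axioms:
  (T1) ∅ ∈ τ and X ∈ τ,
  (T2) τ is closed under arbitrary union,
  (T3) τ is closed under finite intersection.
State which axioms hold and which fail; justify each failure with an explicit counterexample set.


τ is NOT a topology on X.

Axiom (T1): ∅ ∈ τ? Yes; X ∈ τ? Yes.
Axiom (T2/T3): check pairwise unions and intersections of members of τ.
Counterexample for (T2): {x16} ∪ {x14, x15} = {x14, x15, x16} ∉ τ. Therefore τ is NOT a topology.


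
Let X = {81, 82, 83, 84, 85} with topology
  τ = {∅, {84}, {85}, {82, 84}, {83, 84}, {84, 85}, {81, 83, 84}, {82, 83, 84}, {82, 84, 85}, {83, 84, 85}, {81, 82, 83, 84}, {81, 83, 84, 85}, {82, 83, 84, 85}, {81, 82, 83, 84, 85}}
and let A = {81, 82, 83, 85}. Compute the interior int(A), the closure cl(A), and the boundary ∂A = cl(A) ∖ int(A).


int(A) = {85}, cl(A) = {81, 82, 83, 85}, ∂A = {81, 82, 83}.

Closed sets in (X, τ) are complements of opens:
  closed(X, τ) = {∅, {81}, {82}, {85}, {81, 82}, {81, 83}, {81, 85}, {82, 85}, {81, 82, 83}, {81, 82, 85}, {81, 83, 85}, {81, 82, 83, 84}, {81, 82, 83, 85}, {81, 82, 83, 84, 85}}.
int(A) = ⋃ {U ∈ τ : U ⊆ A}. Opens contained in A: ∅, {85}.
Taking the union of these: int(A) = {85}.
cl(A) = ⋂ {C closed : A ⊆ C}. Closed sets containing A: {81, 82, 83, 85}, {81, 82, 83, 84, 85}.
Intersecting these: cl(A) = {81, 82, 83, 85}.
∂A = cl(A) ∖ int(A) = {81, 82, 83, 85} ∖ {85} = {81, 82, 83}.


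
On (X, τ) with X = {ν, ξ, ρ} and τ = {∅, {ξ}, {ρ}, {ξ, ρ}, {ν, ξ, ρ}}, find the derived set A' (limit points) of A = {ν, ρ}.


A' = {ν}

For each x ∈ X, list the open sets U ∈ τ with x ∈ U, then check whether U ∩ (A ∖ {x}) ≠ ∅ for every such U.
  x = ν: opens ∋ x are {ν, ξ, ρ}; each meets A ∖ {ν}, so x IS a limit point.
  x = ξ: open {ξ} ∋ x has {ξ} ∩ (A ∖ {ξ}) = ∅, so x is NOT a limit point.
  x = ρ: open {ρ} ∋ x has {ρ} ∩ (A ∖ {ρ}) = ∅, so x is NOT a limit point.
Collecting: A' = {ν}.
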